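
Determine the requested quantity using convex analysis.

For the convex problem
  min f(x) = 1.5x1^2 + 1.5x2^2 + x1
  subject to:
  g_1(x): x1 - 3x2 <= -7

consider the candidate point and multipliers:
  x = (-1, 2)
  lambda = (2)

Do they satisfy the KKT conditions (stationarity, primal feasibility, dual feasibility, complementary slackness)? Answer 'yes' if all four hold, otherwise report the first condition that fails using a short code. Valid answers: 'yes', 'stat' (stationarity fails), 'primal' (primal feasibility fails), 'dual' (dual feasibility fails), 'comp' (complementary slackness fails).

Gradient of f: grad f(x) = Q x + c = (-2, 6)
Constraint values g_i(x) = a_i^T x - b_i:
  g_1((-1, 2)) = 0
Stationarity residual: grad f(x) + sum_i lambda_i a_i = (0, 0)
  -> stationarity OK
Primal feasibility (all g_i <= 0): OK
Dual feasibility (all lambda_i >= 0): OK
Complementary slackness (lambda_i * g_i(x) = 0 for all i): OK

Verdict: yes, KKT holds.

yes


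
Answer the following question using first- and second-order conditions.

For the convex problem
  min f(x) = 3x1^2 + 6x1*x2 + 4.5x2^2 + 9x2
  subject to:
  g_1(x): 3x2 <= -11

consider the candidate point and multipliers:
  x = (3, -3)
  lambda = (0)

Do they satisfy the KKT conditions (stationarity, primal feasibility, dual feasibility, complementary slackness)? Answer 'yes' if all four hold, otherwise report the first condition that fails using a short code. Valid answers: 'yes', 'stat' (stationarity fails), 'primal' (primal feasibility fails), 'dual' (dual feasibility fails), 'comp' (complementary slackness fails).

Gradient of f: grad f(x) = Q x + c = (0, 0)
Constraint values g_i(x) = a_i^T x - b_i:
  g_1((3, -3)) = 2
Stationarity residual: grad f(x) + sum_i lambda_i a_i = (0, 0)
  -> stationarity OK
Primal feasibility (all g_i <= 0): FAILS
Dual feasibility (all lambda_i >= 0): OK
Complementary slackness (lambda_i * g_i(x) = 0 for all i): OK

Verdict: the first failing condition is primal_feasibility -> primal.

primal


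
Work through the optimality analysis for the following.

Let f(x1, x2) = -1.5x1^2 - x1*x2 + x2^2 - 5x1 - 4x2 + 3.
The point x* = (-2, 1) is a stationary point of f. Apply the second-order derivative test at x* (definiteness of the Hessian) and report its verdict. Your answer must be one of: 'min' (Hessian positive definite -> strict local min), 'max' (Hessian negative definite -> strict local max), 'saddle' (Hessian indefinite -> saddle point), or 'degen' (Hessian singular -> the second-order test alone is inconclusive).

Compute the Hessian H = grad^2 f:
  H = [[-3, -1], [-1, 2]]
Verify stationarity: grad f(x*) = H x* + g = (0, 0).
Eigenvalues of H: -3.1926, 2.1926.
Eigenvalues have mixed signs, so H is indefinite -> x* is a saddle point.

saddle


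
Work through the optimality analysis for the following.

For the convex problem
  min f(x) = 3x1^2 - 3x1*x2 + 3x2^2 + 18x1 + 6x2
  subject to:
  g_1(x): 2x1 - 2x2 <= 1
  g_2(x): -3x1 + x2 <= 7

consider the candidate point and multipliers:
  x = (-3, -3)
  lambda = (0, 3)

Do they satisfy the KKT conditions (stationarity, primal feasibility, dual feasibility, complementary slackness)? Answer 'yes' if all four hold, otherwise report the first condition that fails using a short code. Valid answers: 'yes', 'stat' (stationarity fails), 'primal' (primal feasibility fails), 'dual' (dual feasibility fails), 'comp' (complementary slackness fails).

Gradient of f: grad f(x) = Q x + c = (9, -3)
Constraint values g_i(x) = a_i^T x - b_i:
  g_1((-3, -3)) = -1
  g_2((-3, -3)) = -1
Stationarity residual: grad f(x) + sum_i lambda_i a_i = (0, 0)
  -> stationarity OK
Primal feasibility (all g_i <= 0): OK
Dual feasibility (all lambda_i >= 0): OK
Complementary slackness (lambda_i * g_i(x) = 0 for all i): FAILS

Verdict: the first failing condition is complementary_slackness -> comp.

comp


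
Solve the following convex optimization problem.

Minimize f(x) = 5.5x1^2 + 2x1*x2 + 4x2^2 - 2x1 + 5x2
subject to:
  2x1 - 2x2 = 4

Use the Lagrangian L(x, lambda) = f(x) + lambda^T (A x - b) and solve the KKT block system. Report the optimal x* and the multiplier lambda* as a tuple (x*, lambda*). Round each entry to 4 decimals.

Form the Lagrangian:
  L(x, lambda) = (1/2) x^T Q x + c^T x + lambda^T (A x - b)
Stationarity (grad_x L = 0): Q x + c + A^T lambda = 0.
Primal feasibility: A x = b.

This gives the KKT block system:
  [ Q   A^T ] [ x     ]   [-c ]
  [ A    0  ] [ lambda ] = [ b ]

Solving the linear system:
  x*      = (0.7391, -1.2609)
  lambda* = (-1.8043)
  f(x*)   = -0.2826

x* = (0.7391, -1.2609), lambda* = (-1.8043)


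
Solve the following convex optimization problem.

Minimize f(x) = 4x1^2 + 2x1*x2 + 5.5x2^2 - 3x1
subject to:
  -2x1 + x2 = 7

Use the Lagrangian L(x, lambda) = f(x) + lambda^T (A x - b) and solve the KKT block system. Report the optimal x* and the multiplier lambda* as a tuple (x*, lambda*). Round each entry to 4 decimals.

Form the Lagrangian:
  L(x, lambda) = (1/2) x^T Q x + c^T x + lambda^T (A x - b)
Stationarity (grad_x L = 0): Q x + c + A^T lambda = 0.
Primal feasibility: A x = b.

This gives the KKT block system:
  [ Q   A^T ] [ x     ]   [-c ]
  [ A    0  ] [ lambda ] = [ b ]

Solving the linear system:
  x*      = (-2.75, 1.5)
  lambda* = (-11)
  f(x*)   = 42.625

x* = (-2.75, 1.5), lambda* = (-11)


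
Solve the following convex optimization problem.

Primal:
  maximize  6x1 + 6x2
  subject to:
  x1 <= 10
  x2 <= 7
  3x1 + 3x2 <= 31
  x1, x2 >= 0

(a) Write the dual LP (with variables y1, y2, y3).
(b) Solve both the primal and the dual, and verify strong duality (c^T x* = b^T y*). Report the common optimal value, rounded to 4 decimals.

The standard primal-dual pair for 'max c^T x s.t. A x <= b, x >= 0' is:
  Dual:  min b^T y  s.t.  A^T y >= c,  y >= 0.

So the dual LP is:
  minimize  10y1 + 7y2 + 31y3
  subject to:
    y1 + 3y3 >= 6
    y2 + 3y3 >= 6
    y1, y2, y3 >= 0

Solving the primal: x* = (3.3333, 7).
  primal value c^T x* = 62.
Solving the dual: y* = (0, 0, 2).
  dual value b^T y* = 62.
Strong duality: c^T x* = b^T y*. Confirmed.

62


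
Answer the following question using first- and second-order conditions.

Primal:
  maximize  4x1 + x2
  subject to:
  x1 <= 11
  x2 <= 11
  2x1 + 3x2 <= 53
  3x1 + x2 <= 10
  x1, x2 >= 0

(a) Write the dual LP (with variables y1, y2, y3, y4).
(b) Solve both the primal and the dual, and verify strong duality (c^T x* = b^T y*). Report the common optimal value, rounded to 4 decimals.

The standard primal-dual pair for 'max c^T x s.t. A x <= b, x >= 0' is:
  Dual:  min b^T y  s.t.  A^T y >= c,  y >= 0.

So the dual LP is:
  minimize  11y1 + 11y2 + 53y3 + 10y4
  subject to:
    y1 + 2y3 + 3y4 >= 4
    y2 + 3y3 + y4 >= 1
    y1, y2, y3, y4 >= 0

Solving the primal: x* = (3.3333, 0).
  primal value c^T x* = 13.3333.
Solving the dual: y* = (0, 0, 0, 1.3333).
  dual value b^T y* = 13.3333.
Strong duality: c^T x* = b^T y*. Confirmed.

13.3333


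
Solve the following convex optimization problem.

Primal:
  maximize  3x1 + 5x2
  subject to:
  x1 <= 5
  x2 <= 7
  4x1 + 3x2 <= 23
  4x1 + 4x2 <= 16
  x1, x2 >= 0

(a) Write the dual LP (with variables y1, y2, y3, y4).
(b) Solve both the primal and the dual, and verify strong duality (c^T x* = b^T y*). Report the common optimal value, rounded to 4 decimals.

The standard primal-dual pair for 'max c^T x s.t. A x <= b, x >= 0' is:
  Dual:  min b^T y  s.t.  A^T y >= c,  y >= 0.

So the dual LP is:
  minimize  5y1 + 7y2 + 23y3 + 16y4
  subject to:
    y1 + 4y3 + 4y4 >= 3
    y2 + 3y3 + 4y4 >= 5
    y1, y2, y3, y4 >= 0

Solving the primal: x* = (0, 4).
  primal value c^T x* = 20.
Solving the dual: y* = (0, 0, 0, 1.25).
  dual value b^T y* = 20.
Strong duality: c^T x* = b^T y*. Confirmed.

20


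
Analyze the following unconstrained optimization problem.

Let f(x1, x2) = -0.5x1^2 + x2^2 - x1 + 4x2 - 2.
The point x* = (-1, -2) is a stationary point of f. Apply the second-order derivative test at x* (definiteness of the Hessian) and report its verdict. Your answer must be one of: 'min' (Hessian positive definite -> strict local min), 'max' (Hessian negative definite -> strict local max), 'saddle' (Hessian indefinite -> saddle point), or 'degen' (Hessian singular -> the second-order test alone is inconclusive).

Compute the Hessian H = grad^2 f:
  H = [[-1, 0], [0, 2]]
Verify stationarity: grad f(x*) = H x* + g = (0, 0).
Eigenvalues of H: -1, 2.
Eigenvalues have mixed signs, so H is indefinite -> x* is a saddle point.

saddle


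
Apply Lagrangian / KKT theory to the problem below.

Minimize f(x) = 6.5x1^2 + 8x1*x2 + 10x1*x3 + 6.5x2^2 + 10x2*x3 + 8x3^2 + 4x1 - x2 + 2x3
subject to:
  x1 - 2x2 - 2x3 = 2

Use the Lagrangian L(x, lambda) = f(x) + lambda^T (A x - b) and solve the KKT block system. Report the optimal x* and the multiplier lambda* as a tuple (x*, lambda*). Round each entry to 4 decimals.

Form the Lagrangian:
  L(x, lambda) = (1/2) x^T Q x + c^T x + lambda^T (A x - b)
Stationarity (grad_x L = 0): Q x + c + A^T lambda = 0.
Primal feasibility: A x = b.

This gives the KKT block system:
  [ Q   A^T ] [ x     ]   [-c ]
  [ A    0  ] [ lambda ] = [ b ]

Solving the linear system:
  x*      = (0.4679, -0.0734, -0.6927)
  lambda* = (-2.5688)
  f(x*)   = 2.8486

x* = (0.4679, -0.0734, -0.6927), lambda* = (-2.5688)


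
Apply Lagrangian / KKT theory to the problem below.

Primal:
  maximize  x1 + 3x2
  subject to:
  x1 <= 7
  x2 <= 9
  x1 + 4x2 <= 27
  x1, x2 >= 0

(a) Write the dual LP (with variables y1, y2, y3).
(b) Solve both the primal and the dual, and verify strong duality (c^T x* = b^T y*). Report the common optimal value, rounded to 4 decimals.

The standard primal-dual pair for 'max c^T x s.t. A x <= b, x >= 0' is:
  Dual:  min b^T y  s.t.  A^T y >= c,  y >= 0.

So the dual LP is:
  minimize  7y1 + 9y2 + 27y3
  subject to:
    y1 + y3 >= 1
    y2 + 4y3 >= 3
    y1, y2, y3 >= 0

Solving the primal: x* = (7, 5).
  primal value c^T x* = 22.
Solving the dual: y* = (0.25, 0, 0.75).
  dual value b^T y* = 22.
Strong duality: c^T x* = b^T y*. Confirmed.

22


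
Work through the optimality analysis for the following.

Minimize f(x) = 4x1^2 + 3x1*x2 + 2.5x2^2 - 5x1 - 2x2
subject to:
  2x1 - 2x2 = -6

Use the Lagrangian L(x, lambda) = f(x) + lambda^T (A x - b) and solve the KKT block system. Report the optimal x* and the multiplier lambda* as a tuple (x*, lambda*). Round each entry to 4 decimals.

Form the Lagrangian:
  L(x, lambda) = (1/2) x^T Q x + c^T x + lambda^T (A x - b)
Stationarity (grad_x L = 0): Q x + c + A^T lambda = 0.
Primal feasibility: A x = b.

This gives the KKT block system:
  [ Q   A^T ] [ x     ]   [-c ]
  [ A    0  ] [ lambda ] = [ b ]

Solving the linear system:
  x*      = (-0.8947, 2.1053)
  lambda* = (2.9211)
  f(x*)   = 8.8947

x* = (-0.8947, 2.1053), lambda* = (2.9211)


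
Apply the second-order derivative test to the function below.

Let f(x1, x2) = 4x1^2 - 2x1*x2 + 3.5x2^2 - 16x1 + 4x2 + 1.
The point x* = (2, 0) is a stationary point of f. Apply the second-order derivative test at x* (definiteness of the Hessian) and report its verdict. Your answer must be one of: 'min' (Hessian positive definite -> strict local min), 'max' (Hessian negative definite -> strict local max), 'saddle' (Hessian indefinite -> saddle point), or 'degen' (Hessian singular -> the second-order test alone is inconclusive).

Compute the Hessian H = grad^2 f:
  H = [[8, -2], [-2, 7]]
Verify stationarity: grad f(x*) = H x* + g = (0, 0).
Eigenvalues of H: 5.4384, 9.5616.
Both eigenvalues > 0, so H is positive definite -> x* is a strict local min.

min


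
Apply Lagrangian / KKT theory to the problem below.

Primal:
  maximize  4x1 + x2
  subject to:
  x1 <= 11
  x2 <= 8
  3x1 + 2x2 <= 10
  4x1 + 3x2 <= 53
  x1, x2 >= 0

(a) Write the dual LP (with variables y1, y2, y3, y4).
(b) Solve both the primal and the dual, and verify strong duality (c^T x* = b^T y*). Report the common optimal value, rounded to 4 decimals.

The standard primal-dual pair for 'max c^T x s.t. A x <= b, x >= 0' is:
  Dual:  min b^T y  s.t.  A^T y >= c,  y >= 0.

So the dual LP is:
  minimize  11y1 + 8y2 + 10y3 + 53y4
  subject to:
    y1 + 3y3 + 4y4 >= 4
    y2 + 2y3 + 3y4 >= 1
    y1, y2, y3, y4 >= 0

Solving the primal: x* = (3.3333, 0).
  primal value c^T x* = 13.3333.
Solving the dual: y* = (0, 0, 1.3333, 0).
  dual value b^T y* = 13.3333.
Strong duality: c^T x* = b^T y*. Confirmed.

13.3333


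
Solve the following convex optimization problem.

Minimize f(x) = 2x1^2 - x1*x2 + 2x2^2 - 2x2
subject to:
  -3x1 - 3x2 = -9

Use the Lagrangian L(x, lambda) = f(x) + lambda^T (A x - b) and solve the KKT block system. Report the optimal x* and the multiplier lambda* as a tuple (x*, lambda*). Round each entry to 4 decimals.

Form the Lagrangian:
  L(x, lambda) = (1/2) x^T Q x + c^T x + lambda^T (A x - b)
Stationarity (grad_x L = 0): Q x + c + A^T lambda = 0.
Primal feasibility: A x = b.

This gives the KKT block system:
  [ Q   A^T ] [ x     ]   [-c ]
  [ A    0  ] [ lambda ] = [ b ]

Solving the linear system:
  x*      = (1.3, 1.7)
  lambda* = (1.1667)
  f(x*)   = 3.55

x* = (1.3, 1.7), lambda* = (1.1667)


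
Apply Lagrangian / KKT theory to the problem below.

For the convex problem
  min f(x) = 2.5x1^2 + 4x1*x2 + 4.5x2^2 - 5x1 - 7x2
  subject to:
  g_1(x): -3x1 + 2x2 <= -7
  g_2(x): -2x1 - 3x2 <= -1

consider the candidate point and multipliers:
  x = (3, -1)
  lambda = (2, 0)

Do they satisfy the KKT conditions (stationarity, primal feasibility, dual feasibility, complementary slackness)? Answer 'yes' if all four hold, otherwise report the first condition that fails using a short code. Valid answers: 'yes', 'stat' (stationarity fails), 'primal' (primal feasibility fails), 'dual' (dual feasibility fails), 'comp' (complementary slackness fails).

Gradient of f: grad f(x) = Q x + c = (6, -4)
Constraint values g_i(x) = a_i^T x - b_i:
  g_1((3, -1)) = -4
  g_2((3, -1)) = -2
Stationarity residual: grad f(x) + sum_i lambda_i a_i = (0, 0)
  -> stationarity OK
Primal feasibility (all g_i <= 0): OK
Dual feasibility (all lambda_i >= 0): OK
Complementary slackness (lambda_i * g_i(x) = 0 for all i): FAILS

Verdict: the first failing condition is complementary_slackness -> comp.

comp


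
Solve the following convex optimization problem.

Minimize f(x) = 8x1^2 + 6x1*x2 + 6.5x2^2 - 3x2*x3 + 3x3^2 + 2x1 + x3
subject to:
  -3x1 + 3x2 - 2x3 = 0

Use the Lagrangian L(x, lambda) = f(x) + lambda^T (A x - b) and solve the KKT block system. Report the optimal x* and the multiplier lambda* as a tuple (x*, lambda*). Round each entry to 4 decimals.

Form the Lagrangian:
  L(x, lambda) = (1/2) x^T Q x + c^T x + lambda^T (A x - b)
Stationarity (grad_x L = 0): Q x + c + A^T lambda = 0.
Primal feasibility: A x = b.

This gives the KKT block system:
  [ Q   A^T ] [ x     ]   [-c ]
  [ A    0  ] [ lambda ] = [ b ]

Solving the linear system:
  x*      = (-0.0261, -0.0902, -0.0961)
  lambda* = (0.347)
  f(x*)   = -0.0742

x* = (-0.0261, -0.0902, -0.0961), lambda* = (0.347)


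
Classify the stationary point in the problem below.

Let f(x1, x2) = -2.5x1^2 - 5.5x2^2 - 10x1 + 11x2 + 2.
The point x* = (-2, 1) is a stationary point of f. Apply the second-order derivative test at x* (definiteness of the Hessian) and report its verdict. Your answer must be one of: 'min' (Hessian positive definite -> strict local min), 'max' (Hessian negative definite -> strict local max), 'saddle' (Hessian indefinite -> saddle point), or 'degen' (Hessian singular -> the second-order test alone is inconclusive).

Compute the Hessian H = grad^2 f:
  H = [[-5, 0], [0, -11]]
Verify stationarity: grad f(x*) = H x* + g = (0, 0).
Eigenvalues of H: -11, -5.
Both eigenvalues < 0, so H is negative definite -> x* is a strict local max.

max


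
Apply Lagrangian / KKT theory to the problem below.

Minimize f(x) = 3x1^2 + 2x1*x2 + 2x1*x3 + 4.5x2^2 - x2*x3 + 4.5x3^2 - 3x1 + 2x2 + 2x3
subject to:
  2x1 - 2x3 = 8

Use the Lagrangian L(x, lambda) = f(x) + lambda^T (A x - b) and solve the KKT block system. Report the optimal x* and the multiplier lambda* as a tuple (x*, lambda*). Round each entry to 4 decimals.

Form the Lagrangian:
  L(x, lambda) = (1/2) x^T Q x + c^T x + lambda^T (A x - b)
Stationarity (grad_x L = 0): Q x + c + A^T lambda = 0.
Primal feasibility: A x = b.

This gives the KKT block system:
  [ Q   A^T ] [ x     ]   [-c ]
  [ A    0  ] [ lambda ] = [ b ]

Solving the linear system:
  x*      = (2.4176, -0.9353, -1.5824)
  lambda* = (-3.2353)
  f(x*)   = 6.7971

x* = (2.4176, -0.9353, -1.5824), lambda* = (-3.2353)


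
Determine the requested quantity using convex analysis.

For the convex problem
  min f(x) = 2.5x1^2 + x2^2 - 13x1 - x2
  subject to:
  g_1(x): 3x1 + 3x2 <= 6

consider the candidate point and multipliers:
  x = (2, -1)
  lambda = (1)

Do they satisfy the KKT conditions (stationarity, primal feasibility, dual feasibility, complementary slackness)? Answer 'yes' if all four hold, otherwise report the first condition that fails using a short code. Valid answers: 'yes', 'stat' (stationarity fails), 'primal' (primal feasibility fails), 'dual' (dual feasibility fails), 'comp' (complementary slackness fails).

Gradient of f: grad f(x) = Q x + c = (-3, -3)
Constraint values g_i(x) = a_i^T x - b_i:
  g_1((2, -1)) = -3
Stationarity residual: grad f(x) + sum_i lambda_i a_i = (0, 0)
  -> stationarity OK
Primal feasibility (all g_i <= 0): OK
Dual feasibility (all lambda_i >= 0): OK
Complementary slackness (lambda_i * g_i(x) = 0 for all i): FAILS

Verdict: the first failing condition is complementary_slackness -> comp.

comp


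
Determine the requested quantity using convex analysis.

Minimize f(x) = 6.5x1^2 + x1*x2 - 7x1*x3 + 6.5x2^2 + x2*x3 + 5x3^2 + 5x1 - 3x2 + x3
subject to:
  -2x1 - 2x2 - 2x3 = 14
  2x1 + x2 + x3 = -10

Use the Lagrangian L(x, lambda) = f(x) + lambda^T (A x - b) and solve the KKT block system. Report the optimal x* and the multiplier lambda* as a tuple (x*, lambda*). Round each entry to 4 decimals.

Form the Lagrangian:
  L(x, lambda) = (1/2) x^T Q x + c^T x + lambda^T (A x - b)
Stationarity (grad_x L = 0): Q x + c + A^T lambda = 0.
Primal feasibility: A x = b.

This gives the KKT block system:
  [ Q   A^T ] [ x     ]   [-c ]
  [ A    0  ] [ lambda ] = [ b ]

Solving the linear system:
  x*      = (-3, -0.381, -3.619)
  lambda* = (-10.0476, -5.5238)
  f(x*)   = 33.9762

x* = (-3, -0.381, -3.619), lambda* = (-10.0476, -5.5238)


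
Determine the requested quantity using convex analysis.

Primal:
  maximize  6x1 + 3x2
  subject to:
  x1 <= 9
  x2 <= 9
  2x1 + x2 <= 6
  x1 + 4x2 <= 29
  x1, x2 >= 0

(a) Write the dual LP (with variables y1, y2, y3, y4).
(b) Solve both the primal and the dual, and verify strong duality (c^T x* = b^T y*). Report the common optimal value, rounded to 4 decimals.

The standard primal-dual pair for 'max c^T x s.t. A x <= b, x >= 0' is:
  Dual:  min b^T y  s.t.  A^T y >= c,  y >= 0.

So the dual LP is:
  minimize  9y1 + 9y2 + 6y3 + 29y4
  subject to:
    y1 + 2y3 + y4 >= 6
    y2 + y3 + 4y4 >= 3
    y1, y2, y3, y4 >= 0

Solving the primal: x* = (3, 0).
  primal value c^T x* = 18.
Solving the dual: y* = (0, 0, 3, 0).
  dual value b^T y* = 18.
Strong duality: c^T x* = b^T y*. Confirmed.

18


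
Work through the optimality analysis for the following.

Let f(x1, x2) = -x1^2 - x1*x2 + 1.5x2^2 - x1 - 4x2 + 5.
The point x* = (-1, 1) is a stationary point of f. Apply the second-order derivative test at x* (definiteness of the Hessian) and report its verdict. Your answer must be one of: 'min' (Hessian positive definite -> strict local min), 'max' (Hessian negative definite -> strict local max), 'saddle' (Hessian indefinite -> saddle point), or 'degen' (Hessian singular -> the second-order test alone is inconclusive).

Compute the Hessian H = grad^2 f:
  H = [[-2, -1], [-1, 3]]
Verify stationarity: grad f(x*) = H x* + g = (0, 0).
Eigenvalues of H: -2.1926, 3.1926.
Eigenvalues have mixed signs, so H is indefinite -> x* is a saddle point.

saddle


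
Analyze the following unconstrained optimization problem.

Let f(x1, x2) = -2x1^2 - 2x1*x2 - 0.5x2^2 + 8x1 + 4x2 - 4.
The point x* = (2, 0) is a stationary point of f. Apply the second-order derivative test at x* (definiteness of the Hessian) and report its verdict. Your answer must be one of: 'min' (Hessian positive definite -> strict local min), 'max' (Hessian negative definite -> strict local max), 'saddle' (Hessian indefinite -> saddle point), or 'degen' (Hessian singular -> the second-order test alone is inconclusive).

Compute the Hessian H = grad^2 f:
  H = [[-4, -2], [-2, -1]]
Verify stationarity: grad f(x*) = H x* + g = (0, 0).
Eigenvalues of H: -5, 0.
H has a zero eigenvalue (singular; negative semidefinite but not definite), so H is neither positive definite, negative definite, nor indefinite. The second-order test alone is inconclusive -> degen.
(Indeed, f is constant along the null direction of H through x*, so x* is not a strict local extremum.)

degen


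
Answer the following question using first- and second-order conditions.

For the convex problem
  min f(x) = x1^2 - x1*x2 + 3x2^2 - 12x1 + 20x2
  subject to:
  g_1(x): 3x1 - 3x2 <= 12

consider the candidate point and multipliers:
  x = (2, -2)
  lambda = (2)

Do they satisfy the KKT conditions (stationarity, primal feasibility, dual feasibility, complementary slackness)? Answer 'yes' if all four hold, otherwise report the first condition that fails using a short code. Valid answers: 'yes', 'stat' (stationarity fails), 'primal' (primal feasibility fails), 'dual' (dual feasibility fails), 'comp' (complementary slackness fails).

Gradient of f: grad f(x) = Q x + c = (-6, 6)
Constraint values g_i(x) = a_i^T x - b_i:
  g_1((2, -2)) = 0
Stationarity residual: grad f(x) + sum_i lambda_i a_i = (0, 0)
  -> stationarity OK
Primal feasibility (all g_i <= 0): OK
Dual feasibility (all lambda_i >= 0): OK
Complementary slackness (lambda_i * g_i(x) = 0 for all i): OK

Verdict: yes, KKT holds.

yes


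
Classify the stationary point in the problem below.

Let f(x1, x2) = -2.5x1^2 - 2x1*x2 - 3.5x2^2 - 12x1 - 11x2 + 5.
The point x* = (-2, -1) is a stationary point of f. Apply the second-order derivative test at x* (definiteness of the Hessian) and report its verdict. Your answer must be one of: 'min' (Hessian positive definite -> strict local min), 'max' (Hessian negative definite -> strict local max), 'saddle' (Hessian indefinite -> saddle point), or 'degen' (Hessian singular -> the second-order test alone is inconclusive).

Compute the Hessian H = grad^2 f:
  H = [[-5, -2], [-2, -7]]
Verify stationarity: grad f(x*) = H x* + g = (0, 0).
Eigenvalues of H: -8.2361, -3.7639.
Both eigenvalues < 0, so H is negative definite -> x* is a strict local max.

max


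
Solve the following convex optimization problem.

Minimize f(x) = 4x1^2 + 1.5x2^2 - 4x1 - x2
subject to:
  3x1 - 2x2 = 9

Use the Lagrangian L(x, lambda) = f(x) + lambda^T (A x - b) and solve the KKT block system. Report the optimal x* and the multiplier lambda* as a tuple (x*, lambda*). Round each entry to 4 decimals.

Form the Lagrangian:
  L(x, lambda) = (1/2) x^T Q x + c^T x + lambda^T (A x - b)
Stationarity (grad_x L = 0): Q x + c + A^T lambda = 0.
Primal feasibility: A x = b.

This gives the KKT block system:
  [ Q   A^T ] [ x     ]   [-c ]
  [ A    0  ] [ lambda ] = [ b ]

Solving the linear system:
  x*      = (1.7458, -1.8814)
  lambda* = (-3.322)
  f(x*)   = 12.3983

x* = (1.7458, -1.8814), lambda* = (-3.322)


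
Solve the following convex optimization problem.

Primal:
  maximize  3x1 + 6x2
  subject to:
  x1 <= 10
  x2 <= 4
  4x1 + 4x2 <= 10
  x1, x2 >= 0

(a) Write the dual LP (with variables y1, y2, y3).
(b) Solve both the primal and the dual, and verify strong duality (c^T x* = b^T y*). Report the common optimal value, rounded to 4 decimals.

The standard primal-dual pair for 'max c^T x s.t. A x <= b, x >= 0' is:
  Dual:  min b^T y  s.t.  A^T y >= c,  y >= 0.

So the dual LP is:
  minimize  10y1 + 4y2 + 10y3
  subject to:
    y1 + 4y3 >= 3
    y2 + 4y3 >= 6
    y1, y2, y3 >= 0

Solving the primal: x* = (0, 2.5).
  primal value c^T x* = 15.
Solving the dual: y* = (0, 0, 1.5).
  dual value b^T y* = 15.
Strong duality: c^T x* = b^T y*. Confirmed.

15


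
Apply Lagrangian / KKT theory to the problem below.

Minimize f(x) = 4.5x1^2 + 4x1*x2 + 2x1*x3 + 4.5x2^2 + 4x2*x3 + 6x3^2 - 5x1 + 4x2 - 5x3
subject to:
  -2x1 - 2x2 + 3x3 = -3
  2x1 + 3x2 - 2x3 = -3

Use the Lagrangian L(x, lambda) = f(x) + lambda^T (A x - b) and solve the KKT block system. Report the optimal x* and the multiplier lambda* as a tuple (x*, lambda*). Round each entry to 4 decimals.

Form the Lagrangian:
  L(x, lambda) = (1/2) x^T Q x + c^T x + lambda^T (A x - b)
Stationarity (grad_x L = 0): Q x + c + A^T lambda = 0.
Primal feasibility: A x = b.

This gives the KKT block system:
  [ Q   A^T ] [ x     ]   [-c ]
  [ A    0  ] [ lambda ] = [ b ]

Solving the linear system:
  x*      = (3.1857, -4.2743, -1.7257)
  lambda* = (33.3122, 31.7511)
  f(x*)   = 85.3966

x* = (3.1857, -4.2743, -1.7257), lambda* = (33.3122, 31.7511)


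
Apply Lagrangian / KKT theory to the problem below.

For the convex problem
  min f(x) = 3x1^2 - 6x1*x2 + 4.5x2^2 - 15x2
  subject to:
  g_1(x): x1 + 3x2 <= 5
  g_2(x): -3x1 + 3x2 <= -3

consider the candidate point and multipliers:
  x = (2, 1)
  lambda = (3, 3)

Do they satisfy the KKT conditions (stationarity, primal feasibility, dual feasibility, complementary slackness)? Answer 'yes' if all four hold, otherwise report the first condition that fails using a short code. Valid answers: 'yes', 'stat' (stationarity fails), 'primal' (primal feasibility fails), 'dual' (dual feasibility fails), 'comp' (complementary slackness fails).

Gradient of f: grad f(x) = Q x + c = (6, -18)
Constraint values g_i(x) = a_i^T x - b_i:
  g_1((2, 1)) = 0
  g_2((2, 1)) = 0
Stationarity residual: grad f(x) + sum_i lambda_i a_i = (0, 0)
  -> stationarity OK
Primal feasibility (all g_i <= 0): OK
Dual feasibility (all lambda_i >= 0): OK
Complementary slackness (lambda_i * g_i(x) = 0 for all i): OK

Verdict: yes, KKT holds.

yes


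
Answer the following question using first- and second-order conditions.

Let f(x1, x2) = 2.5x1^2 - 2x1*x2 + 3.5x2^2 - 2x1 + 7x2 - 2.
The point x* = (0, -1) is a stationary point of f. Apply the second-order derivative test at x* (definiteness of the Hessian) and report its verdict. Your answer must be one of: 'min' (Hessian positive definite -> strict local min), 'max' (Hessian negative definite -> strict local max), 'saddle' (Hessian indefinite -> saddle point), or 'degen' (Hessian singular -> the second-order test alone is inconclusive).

Compute the Hessian H = grad^2 f:
  H = [[5, -2], [-2, 7]]
Verify stationarity: grad f(x*) = H x* + g = (0, 0).
Eigenvalues of H: 3.7639, 8.2361.
Both eigenvalues > 0, so H is positive definite -> x* is a strict local min.

min


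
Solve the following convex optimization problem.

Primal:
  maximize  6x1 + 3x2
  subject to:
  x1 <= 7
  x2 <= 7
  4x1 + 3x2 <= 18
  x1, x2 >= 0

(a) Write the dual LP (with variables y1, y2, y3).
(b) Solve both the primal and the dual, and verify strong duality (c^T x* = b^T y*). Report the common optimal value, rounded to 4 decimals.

The standard primal-dual pair for 'max c^T x s.t. A x <= b, x >= 0' is:
  Dual:  min b^T y  s.t.  A^T y >= c,  y >= 0.

So the dual LP is:
  minimize  7y1 + 7y2 + 18y3
  subject to:
    y1 + 4y3 >= 6
    y2 + 3y3 >= 3
    y1, y2, y3 >= 0

Solving the primal: x* = (4.5, 0).
  primal value c^T x* = 27.
Solving the dual: y* = (0, 0, 1.5).
  dual value b^T y* = 27.
Strong duality: c^T x* = b^T y*. Confirmed.

27


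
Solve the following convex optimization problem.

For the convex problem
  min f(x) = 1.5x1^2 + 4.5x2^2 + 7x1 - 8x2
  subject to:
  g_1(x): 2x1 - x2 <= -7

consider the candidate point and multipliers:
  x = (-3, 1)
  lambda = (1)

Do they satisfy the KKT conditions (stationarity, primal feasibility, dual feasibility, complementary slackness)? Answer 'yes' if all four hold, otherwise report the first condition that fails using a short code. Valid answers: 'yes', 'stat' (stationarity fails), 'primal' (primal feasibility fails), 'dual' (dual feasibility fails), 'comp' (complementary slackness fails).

Gradient of f: grad f(x) = Q x + c = (-2, 1)
Constraint values g_i(x) = a_i^T x - b_i:
  g_1((-3, 1)) = 0
Stationarity residual: grad f(x) + sum_i lambda_i a_i = (0, 0)
  -> stationarity OK
Primal feasibility (all g_i <= 0): OK
Dual feasibility (all lambda_i >= 0): OK
Complementary slackness (lambda_i * g_i(x) = 0 for all i): OK

Verdict: yes, KKT holds.

yes


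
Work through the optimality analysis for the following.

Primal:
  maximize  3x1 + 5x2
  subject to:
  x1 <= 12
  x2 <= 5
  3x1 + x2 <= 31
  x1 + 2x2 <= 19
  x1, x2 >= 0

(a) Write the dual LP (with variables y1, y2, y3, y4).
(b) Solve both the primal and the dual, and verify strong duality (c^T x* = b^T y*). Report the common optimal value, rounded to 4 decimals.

The standard primal-dual pair for 'max c^T x s.t. A x <= b, x >= 0' is:
  Dual:  min b^T y  s.t.  A^T y >= c,  y >= 0.

So the dual LP is:
  minimize  12y1 + 5y2 + 31y3 + 19y4
  subject to:
    y1 + 3y3 + y4 >= 3
    y2 + y3 + 2y4 >= 5
    y1, y2, y3, y4 >= 0

Solving the primal: x* = (8.6667, 5).
  primal value c^T x* = 51.
Solving the dual: y* = (0, 4, 1, 0).
  dual value b^T y* = 51.
Strong duality: c^T x* = b^T y*. Confirmed.

51


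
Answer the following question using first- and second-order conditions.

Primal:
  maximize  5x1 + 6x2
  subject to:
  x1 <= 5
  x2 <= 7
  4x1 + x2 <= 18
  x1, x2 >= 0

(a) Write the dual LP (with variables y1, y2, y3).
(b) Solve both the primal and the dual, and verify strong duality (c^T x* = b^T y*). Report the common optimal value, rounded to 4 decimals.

The standard primal-dual pair for 'max c^T x s.t. A x <= b, x >= 0' is:
  Dual:  min b^T y  s.t.  A^T y >= c,  y >= 0.

So the dual LP is:
  minimize  5y1 + 7y2 + 18y3
  subject to:
    y1 + 4y3 >= 5
    y2 + y3 >= 6
    y1, y2, y3 >= 0

Solving the primal: x* = (2.75, 7).
  primal value c^T x* = 55.75.
Solving the dual: y* = (0, 4.75, 1.25).
  dual value b^T y* = 55.75.
Strong duality: c^T x* = b^T y*. Confirmed.

55.75


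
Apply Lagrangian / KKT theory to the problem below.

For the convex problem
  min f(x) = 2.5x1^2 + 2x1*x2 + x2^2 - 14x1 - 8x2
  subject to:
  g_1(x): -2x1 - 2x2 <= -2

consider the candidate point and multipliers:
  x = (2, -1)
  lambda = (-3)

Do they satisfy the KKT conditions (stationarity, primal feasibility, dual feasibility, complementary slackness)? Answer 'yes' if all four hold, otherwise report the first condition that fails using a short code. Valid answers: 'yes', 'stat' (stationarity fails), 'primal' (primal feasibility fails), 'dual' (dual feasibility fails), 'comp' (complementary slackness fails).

Gradient of f: grad f(x) = Q x + c = (-6, -6)
Constraint values g_i(x) = a_i^T x - b_i:
  g_1((2, -1)) = 0
Stationarity residual: grad f(x) + sum_i lambda_i a_i = (0, 0)
  -> stationarity OK
Primal feasibility (all g_i <= 0): OK
Dual feasibility (all lambda_i >= 0): FAILS
Complementary slackness (lambda_i * g_i(x) = 0 for all i): OK

Verdict: the first failing condition is dual_feasibility -> dual.

dual


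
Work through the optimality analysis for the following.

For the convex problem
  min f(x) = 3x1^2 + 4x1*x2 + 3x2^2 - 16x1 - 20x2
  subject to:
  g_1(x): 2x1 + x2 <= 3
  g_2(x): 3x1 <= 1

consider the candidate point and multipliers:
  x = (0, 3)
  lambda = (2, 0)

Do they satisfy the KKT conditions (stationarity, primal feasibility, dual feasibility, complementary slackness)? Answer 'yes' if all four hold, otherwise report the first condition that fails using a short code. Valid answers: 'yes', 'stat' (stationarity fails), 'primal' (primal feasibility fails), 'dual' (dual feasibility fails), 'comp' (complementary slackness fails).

Gradient of f: grad f(x) = Q x + c = (-4, -2)
Constraint values g_i(x) = a_i^T x - b_i:
  g_1((0, 3)) = 0
  g_2((0, 3)) = -1
Stationarity residual: grad f(x) + sum_i lambda_i a_i = (0, 0)
  -> stationarity OK
Primal feasibility (all g_i <= 0): OK
Dual feasibility (all lambda_i >= 0): OK
Complementary slackness (lambda_i * g_i(x) = 0 for all i): OK

Verdict: yes, KKT holds.

yes


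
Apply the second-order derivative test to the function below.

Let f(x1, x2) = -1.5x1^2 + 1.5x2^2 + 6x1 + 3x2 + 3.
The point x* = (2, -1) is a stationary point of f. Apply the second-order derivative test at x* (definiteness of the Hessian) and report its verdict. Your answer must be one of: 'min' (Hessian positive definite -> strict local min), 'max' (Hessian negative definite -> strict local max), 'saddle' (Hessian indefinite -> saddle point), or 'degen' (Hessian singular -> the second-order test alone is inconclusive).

Compute the Hessian H = grad^2 f:
  H = [[-3, 0], [0, 3]]
Verify stationarity: grad f(x*) = H x* + g = (0, 0).
Eigenvalues of H: -3, 3.
Eigenvalues have mixed signs, so H is indefinite -> x* is a saddle point.

saddle


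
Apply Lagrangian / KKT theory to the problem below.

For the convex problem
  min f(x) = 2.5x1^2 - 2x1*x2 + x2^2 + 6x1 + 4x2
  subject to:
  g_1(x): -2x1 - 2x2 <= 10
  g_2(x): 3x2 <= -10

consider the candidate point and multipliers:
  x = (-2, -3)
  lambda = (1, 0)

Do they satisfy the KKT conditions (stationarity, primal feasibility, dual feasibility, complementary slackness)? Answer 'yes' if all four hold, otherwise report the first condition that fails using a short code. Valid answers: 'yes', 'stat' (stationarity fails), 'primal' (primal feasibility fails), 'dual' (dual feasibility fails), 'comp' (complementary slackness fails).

Gradient of f: grad f(x) = Q x + c = (2, 2)
Constraint values g_i(x) = a_i^T x - b_i:
  g_1((-2, -3)) = 0
  g_2((-2, -3)) = 1
Stationarity residual: grad f(x) + sum_i lambda_i a_i = (0, 0)
  -> stationarity OK
Primal feasibility (all g_i <= 0): FAILS
Dual feasibility (all lambda_i >= 0): OK
Complementary slackness (lambda_i * g_i(x) = 0 for all i): OK

Verdict: the first failing condition is primal_feasibility -> primal.

primal


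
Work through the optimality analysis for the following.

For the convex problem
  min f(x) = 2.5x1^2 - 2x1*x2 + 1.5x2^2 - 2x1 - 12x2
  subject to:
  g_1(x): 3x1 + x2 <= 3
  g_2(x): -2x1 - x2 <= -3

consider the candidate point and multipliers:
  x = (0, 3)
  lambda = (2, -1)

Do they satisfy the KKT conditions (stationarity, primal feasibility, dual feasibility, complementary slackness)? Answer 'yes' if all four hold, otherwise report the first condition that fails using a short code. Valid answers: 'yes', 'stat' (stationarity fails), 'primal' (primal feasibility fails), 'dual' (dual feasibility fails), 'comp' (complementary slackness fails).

Gradient of f: grad f(x) = Q x + c = (-8, -3)
Constraint values g_i(x) = a_i^T x - b_i:
  g_1((0, 3)) = 0
  g_2((0, 3)) = 0
Stationarity residual: grad f(x) + sum_i lambda_i a_i = (0, 0)
  -> stationarity OK
Primal feasibility (all g_i <= 0): OK
Dual feasibility (all lambda_i >= 0): FAILS
Complementary slackness (lambda_i * g_i(x) = 0 for all i): OK

Verdict: the first failing condition is dual_feasibility -> dual.

dual


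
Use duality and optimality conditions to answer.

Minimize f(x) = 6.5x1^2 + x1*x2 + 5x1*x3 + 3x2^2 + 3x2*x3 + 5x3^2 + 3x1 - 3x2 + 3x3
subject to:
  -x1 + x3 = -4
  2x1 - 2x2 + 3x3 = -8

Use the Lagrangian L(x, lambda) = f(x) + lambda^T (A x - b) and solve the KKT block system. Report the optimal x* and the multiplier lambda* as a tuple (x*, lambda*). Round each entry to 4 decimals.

Form the Lagrangian:
  L(x, lambda) = (1/2) x^T Q x + c^T x + lambda^T (A x - b)
Stationarity (grad_x L = 0): Q x + c + A^T lambda = 0.
Primal feasibility: A x = b.

This gives the KKT block system:
  [ Q   A^T ] [ x     ]   [-c ]
  [ A    0  ] [ lambda ] = [ b ]

Solving the linear system:
  x*      = (1.4309, 1.5773, -2.5691)
  lambda* = (10.5221, 0.0939)
  f(x*)   = 17.3467

x* = (1.4309, 1.5773, -2.5691), lambda* = (10.5221, 0.0939)


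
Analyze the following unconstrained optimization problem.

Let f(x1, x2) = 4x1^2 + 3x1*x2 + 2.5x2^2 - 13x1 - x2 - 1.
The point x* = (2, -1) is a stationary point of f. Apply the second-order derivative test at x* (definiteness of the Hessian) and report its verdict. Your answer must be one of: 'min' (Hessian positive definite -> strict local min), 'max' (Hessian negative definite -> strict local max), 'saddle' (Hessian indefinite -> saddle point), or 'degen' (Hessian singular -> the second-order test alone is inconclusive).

Compute the Hessian H = grad^2 f:
  H = [[8, 3], [3, 5]]
Verify stationarity: grad f(x*) = H x* + g = (0, 0).
Eigenvalues of H: 3.1459, 9.8541.
Both eigenvalues > 0, so H is positive definite -> x* is a strict local min.

min


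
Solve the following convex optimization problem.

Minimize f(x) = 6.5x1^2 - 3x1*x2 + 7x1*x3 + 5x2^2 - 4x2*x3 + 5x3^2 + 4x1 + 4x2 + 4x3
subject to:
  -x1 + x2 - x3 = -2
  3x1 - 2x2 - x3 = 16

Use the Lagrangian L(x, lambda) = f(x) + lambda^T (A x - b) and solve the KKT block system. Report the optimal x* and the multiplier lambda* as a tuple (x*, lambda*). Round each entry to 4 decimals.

Form the Lagrangian:
  L(x, lambda) = (1/2) x^T Q x + c^T x + lambda^T (A x - b)
Stationarity (grad_x L = 0): Q x + c + A^T lambda = 0.
Primal feasibility: A x = b.

This gives the KKT block system:
  [ Q   A^T ] [ x     ]   [-c ]
  [ A    0  ] [ lambda ] = [ b ]

Solving the linear system:
  x*      = (2.5333, -2.6222, -3.1556)
  lambda* = (6.1778, -5.5111)
  f(x*)   = 43.7778

x* = (2.5333, -2.6222, -3.1556), lambda* = (6.1778, -5.5111)


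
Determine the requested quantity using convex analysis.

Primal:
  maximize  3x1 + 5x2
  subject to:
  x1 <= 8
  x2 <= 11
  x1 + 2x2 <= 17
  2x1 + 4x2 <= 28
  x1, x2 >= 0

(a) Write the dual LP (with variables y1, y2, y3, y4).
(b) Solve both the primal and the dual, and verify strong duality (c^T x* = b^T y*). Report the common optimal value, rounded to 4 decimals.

The standard primal-dual pair for 'max c^T x s.t. A x <= b, x >= 0' is:
  Dual:  min b^T y  s.t.  A^T y >= c,  y >= 0.

So the dual LP is:
  minimize  8y1 + 11y2 + 17y3 + 28y4
  subject to:
    y1 + y3 + 2y4 >= 3
    y2 + 2y3 + 4y4 >= 5
    y1, y2, y3, y4 >= 0

Solving the primal: x* = (8, 3).
  primal value c^T x* = 39.
Solving the dual: y* = (0.5, 0, 0, 1.25).
  dual value b^T y* = 39.
Strong duality: c^T x* = b^T y*. Confirmed.

39


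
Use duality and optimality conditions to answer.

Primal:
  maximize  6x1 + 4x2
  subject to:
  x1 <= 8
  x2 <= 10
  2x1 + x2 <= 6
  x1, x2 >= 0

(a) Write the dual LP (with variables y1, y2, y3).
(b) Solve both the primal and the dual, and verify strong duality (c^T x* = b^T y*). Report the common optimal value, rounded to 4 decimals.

The standard primal-dual pair for 'max c^T x s.t. A x <= b, x >= 0' is:
  Dual:  min b^T y  s.t.  A^T y >= c,  y >= 0.

So the dual LP is:
  minimize  8y1 + 10y2 + 6y3
  subject to:
    y1 + 2y3 >= 6
    y2 + y3 >= 4
    y1, y2, y3 >= 0

Solving the primal: x* = (0, 6).
  primal value c^T x* = 24.
Solving the dual: y* = (0, 0, 4).
  dual value b^T y* = 24.
Strong duality: c^T x* = b^T y*. Confirmed.

24


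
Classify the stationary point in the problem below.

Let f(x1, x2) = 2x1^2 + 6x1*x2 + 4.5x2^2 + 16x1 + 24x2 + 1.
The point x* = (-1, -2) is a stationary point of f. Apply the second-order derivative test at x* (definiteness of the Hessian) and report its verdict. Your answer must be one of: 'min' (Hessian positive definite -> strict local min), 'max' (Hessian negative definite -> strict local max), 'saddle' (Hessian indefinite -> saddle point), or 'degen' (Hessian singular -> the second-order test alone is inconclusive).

Compute the Hessian H = grad^2 f:
  H = [[4, 6], [6, 9]]
Verify stationarity: grad f(x*) = H x* + g = (0, 0).
Eigenvalues of H: 0, 13.
H has a zero eigenvalue (singular; positive semidefinite but not definite), so H is neither positive definite, negative definite, nor indefinite. The second-order test alone is inconclusive -> degen.
(Indeed, f is constant along the null direction of H through x*, so x* is not a strict local extremum.)

degen


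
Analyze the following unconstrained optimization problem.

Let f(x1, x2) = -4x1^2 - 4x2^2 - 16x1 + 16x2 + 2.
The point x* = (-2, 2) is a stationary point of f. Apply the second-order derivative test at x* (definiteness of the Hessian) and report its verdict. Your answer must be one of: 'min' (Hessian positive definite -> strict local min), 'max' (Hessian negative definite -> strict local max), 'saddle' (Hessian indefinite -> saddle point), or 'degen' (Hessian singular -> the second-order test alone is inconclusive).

Compute the Hessian H = grad^2 f:
  H = [[-8, 0], [0, -8]]
Verify stationarity: grad f(x*) = H x* + g = (0, 0).
Eigenvalues of H: -8, -8.
Both eigenvalues < 0, so H is negative definite -> x* is a strict local max.

max
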